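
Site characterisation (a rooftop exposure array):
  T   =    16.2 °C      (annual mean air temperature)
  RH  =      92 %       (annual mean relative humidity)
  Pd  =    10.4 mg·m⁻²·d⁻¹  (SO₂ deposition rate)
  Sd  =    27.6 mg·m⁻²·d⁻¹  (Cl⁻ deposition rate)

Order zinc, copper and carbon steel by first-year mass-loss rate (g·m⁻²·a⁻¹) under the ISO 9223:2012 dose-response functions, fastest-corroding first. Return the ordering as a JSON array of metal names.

["carbon steel", "copper", "zinc"]

zinc: T>10 °C ⇒ hinge -0.071·(16.2−10) = -0.4402
  sulphur-dioxide contribution → 1.603 μm/a
  chloride contribution → 0.9594 μm/a
  ⇒ r_corr(zinc) = 2.562 μm/a
  mass loss = 2.562 μm/a × 7.14 g/cm³ = 18.29 g·m⁻²·a⁻¹
copper: temperature factor f = -0.080·(6.2) = -0.4960
  sulphur-dioxide contribution → 1.351 μm/a
  chloride contribution → 1.524 μm/a
  total first-year rate 2.875 μm/a
  mass loss = 2.875 μm/a × 8.96 g/cm³ = 25.76 g·m⁻²·a⁻¹
carbon steel: temperature factor f = -0.054·(6.2) = -0.3348
  sulphur-dioxide contribution → 26.95 μm/a
  chloride contribution → 31.76 μm/a
  ⇒ r_corr(carbon steel) = 58.71 μm/a
  mass loss = 58.71 μm/a × 7.85 g/cm³ = 460.9 g·m⁻²·a⁻¹
Ordering by g·m⁻²·a⁻¹: carbon steel (461) > copper (25.8) > zinc (18.3)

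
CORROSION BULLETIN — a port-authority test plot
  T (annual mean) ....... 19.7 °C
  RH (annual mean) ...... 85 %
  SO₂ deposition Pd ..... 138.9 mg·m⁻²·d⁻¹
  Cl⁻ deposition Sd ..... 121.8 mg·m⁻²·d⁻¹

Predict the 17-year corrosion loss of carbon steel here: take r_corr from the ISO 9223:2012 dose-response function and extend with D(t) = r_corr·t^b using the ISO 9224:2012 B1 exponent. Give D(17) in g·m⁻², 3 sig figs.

D(17) = 5.09e+03 g·m⁻²

carbon steel: T>10 °C ⇒ hinge -0.054·(19.7−10) = -0.5238
  SO₂ term: 1.77·138.9^0.52·exp(0.02·85-0.5238) = 74.64
  Cl⁻ term: 0.102·121.8^0.62·exp(0.033·85+0.04·19.7) = 72.8
  sum: 74.64 + 72.8 → r_corr = 147.4 μm/a
ISO 9224: D(t) = r_corr · t^b with b = 0.523 (carbon steel, B1)
  D(17) = 147.4 × 17^0.523 = 147.4 × 4.401 = 648.9 μm
  Mass loss = 648.9 μm × 7.85 g/cm³ = 5094 g·m⁻²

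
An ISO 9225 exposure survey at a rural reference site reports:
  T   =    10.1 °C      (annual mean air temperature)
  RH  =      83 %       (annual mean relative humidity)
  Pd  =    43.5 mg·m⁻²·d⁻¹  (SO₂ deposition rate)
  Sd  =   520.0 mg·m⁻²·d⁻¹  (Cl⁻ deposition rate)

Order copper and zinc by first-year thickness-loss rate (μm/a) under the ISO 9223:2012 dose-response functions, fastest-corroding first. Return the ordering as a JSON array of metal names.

copper: T>10 °C ⇒ hinge -0.080·(10.1−10) = -0.0080
  sulphur-dioxide contribution → 1.877 μm/a
  chloride contribution → 1.806 μm/a
  total first-year rate 3.683 μm/a
zinc: temperature factor f = -0.071·(0.1) = -0.0071
  sulphur-dioxide contribution → 3.066 μm/a
  chloride contribution → 2.834 μm/a
  total first-year rate 5.9 μm/a
Ordering by μm/a: zinc (5.9) > copper (3.68)

["zinc", "copper"]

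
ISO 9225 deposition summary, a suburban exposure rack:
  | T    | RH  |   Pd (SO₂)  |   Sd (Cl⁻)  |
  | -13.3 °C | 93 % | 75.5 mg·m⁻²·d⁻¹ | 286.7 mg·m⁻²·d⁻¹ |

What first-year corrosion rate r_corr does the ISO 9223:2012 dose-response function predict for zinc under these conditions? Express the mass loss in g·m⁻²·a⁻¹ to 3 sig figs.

zinc: f(T) = +0.038·(T−10) [T≤10 °C] = -0.8854
  Pd branch = 0.0129·Pd^0.44·e^(0.046·RH+f) = 2.572 μm/a
  Sd branch = 0.0175·Sd^0.57·e^(0.008·RH+0.085·T) = 0.2992 μm/a
  r_corr = 2.572 + 0.2992 = 2.871 μm/a
Convert to mass loss: 2.871 μm/a × 7.14 g/cm³ = 20.5 g·m⁻²·a⁻¹

r_corr = 20.5 g·m⁻²·a⁻¹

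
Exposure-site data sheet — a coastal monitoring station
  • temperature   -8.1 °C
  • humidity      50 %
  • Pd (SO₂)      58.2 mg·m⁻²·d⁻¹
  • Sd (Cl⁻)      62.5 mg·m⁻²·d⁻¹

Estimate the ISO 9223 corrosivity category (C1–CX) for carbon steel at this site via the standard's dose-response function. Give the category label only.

C2

carbon steel: temperature factor f = +0.150·(-18.1) = -2.7150
  sulphur-dioxide contribution → 2.636 μm/a
  chloride contribution → 4.988 μm/a
  ⇒ r_corr(carbon steel) = 7.624 μm/a
ISO 9223 Table 2 (carbon steel): 1.3 < 7.62 ≤ 25 μm/a ⇒ C2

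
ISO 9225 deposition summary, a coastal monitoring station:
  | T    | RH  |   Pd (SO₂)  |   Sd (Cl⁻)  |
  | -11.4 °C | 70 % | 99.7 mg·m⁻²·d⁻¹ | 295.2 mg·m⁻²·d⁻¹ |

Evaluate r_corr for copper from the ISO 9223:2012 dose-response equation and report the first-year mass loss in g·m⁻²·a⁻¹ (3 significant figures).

r_corr = 3.69 g·m⁻²·a⁻¹

copper: temperature factor f = +0.126·(-21.4) = -2.6964
  Pd branch = 0.0053·Pd^0.26·e^(0.059·RH+f) = 0.07354 μm/a
  Sd branch = 0.01025·Sd^0.27·e^(0.036·RH+0.049·T) = 0.3384 μm/a
  sum: 0.07354 + 0.3384 → r_corr = 0.412 μm/a
Convert to mass loss: 0.412 μm/a × 8.96 g/cm³ = 3.691 g·m⁻²·a⁻¹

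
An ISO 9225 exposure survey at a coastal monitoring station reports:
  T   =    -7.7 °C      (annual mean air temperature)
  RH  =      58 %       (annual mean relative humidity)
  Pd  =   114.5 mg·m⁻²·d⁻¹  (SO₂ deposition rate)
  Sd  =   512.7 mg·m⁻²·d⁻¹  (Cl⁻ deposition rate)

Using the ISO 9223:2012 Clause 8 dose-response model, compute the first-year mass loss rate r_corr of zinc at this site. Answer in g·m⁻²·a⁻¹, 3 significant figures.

r_corr = 9.07 g·m⁻²·a⁻¹

zinc: T≤10 °C ⇒ hinge +0.038·(-7.7−10) = -0.6726
  Pd branch = 0.0129·Pd^0.44·e^(0.046·RH+f) = 0.7639 μm/a
  Sd branch = 0.0175·Sd^0.57·e^(0.008·RH+0.085·T) = 0.5069 μm/a
  r_corr = 0.7639 + 0.5069 = 1.271 μm/a
Convert to mass loss: 1.271 μm/a × 7.14 g/cm³ = 9.074 g·m⁻²·a⁻¹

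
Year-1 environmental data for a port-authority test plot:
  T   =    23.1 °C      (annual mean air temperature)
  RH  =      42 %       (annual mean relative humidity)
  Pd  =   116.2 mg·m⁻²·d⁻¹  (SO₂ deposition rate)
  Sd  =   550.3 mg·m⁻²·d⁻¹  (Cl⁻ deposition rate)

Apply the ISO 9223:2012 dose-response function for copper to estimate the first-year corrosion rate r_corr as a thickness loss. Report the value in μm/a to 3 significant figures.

copper: T>10 °C ⇒ hinge -0.080·(23.1−10) = -1.0480
  Pd branch = 0.0053·Pd^0.26·e^(0.059·RH+f) = 0.07626 μm/a
  Cl⁻ term: 0.01025·550.3^0.27·exp(0.036·42+0.049·23.1) = 0.7923
  r_corr = 0.07626 + 0.7923 = 0.8686 μm/a

r_corr = 0.869 μm/a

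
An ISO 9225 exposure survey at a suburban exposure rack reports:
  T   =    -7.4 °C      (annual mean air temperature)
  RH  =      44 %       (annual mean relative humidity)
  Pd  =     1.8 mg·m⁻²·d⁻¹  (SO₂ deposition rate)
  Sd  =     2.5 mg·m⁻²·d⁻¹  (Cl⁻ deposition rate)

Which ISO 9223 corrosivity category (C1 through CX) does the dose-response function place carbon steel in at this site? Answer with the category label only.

C1

carbon steel: f(T) = +0.150·(T−10) [T≤10 °C] = -2.6100
  SO₂ term: 1.77·1.8^0.52·exp(0.02·44-2.6100) = 0.426
  Sd branch = 0.102·Sd^0.62·e^(0.033·RH+0.04·T) = 0.572 μm/a
  sum: 0.426 + 0.572 → r_corr = 0.9979 μm/a
ISO 9223 Table 2 (carbon steel): 0 < 0.998 ≤ 1.3 μm/a ⇒ C1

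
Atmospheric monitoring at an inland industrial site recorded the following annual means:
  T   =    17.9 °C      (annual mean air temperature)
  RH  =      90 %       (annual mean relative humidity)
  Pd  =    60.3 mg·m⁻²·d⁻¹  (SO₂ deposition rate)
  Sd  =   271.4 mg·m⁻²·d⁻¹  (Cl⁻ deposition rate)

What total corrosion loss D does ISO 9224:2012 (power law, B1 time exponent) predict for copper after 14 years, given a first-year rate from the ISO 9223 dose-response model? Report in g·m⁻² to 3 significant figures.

copper: temperature factor f = -0.080·(7.9) = -0.6320
  Pd branch = 0.0053·Pd^0.26·e^(0.059·RH+f) = 1.655 μm/a
  Cl⁻ term: 0.01025·271.4^0.27·exp(0.036·90+0.049·17.9) = 2.856
  sum: 1.655 + 2.856 → r_corr = 4.511 μm/a
ISO 9224: D(t) = r_corr · t^b with b = 0.667 (copper, B1)
  D(14) = 4.511 × 14^0.667 = 4.511 × 5.814 = 26.23 μm
  Mass loss = 26.23 μm × 8.96 g/cm³ = 235 g·m⁻²

D(14) = 235 g·m⁻²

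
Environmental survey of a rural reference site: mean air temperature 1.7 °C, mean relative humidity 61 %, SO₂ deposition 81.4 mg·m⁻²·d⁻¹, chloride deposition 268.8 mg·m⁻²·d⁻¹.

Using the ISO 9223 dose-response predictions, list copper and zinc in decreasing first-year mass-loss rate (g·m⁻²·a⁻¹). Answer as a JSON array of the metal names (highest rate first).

copper: f(T) = +0.126·(T−10) [T≤10 °C] = -1.0458
  Pd branch = 0.0053·Pd^0.26·e^(0.059·RH+f) = 0.2137 μm/a
  Cl⁻ term: 0.01025·268.8^0.27·exp(0.036·61+0.049·1.7) = 0.4535
  sum: 0.2137 + 0.4535 → r_corr = 0.6672 μm/a
  mass loss = 0.6672 μm/a × 8.96 g/cm³ = 5.978 g·m⁻²·a⁻¹
zinc: T≤10 °C ⇒ hinge +0.038·(1.7−10) = -0.3154
  Pd branch = 0.0129·Pd^0.44·e^(0.046·RH+f) = 1.079 μm/a
  Sd branch = 0.0175·Sd^0.57·e^(0.008·RH+0.085·T) = 0.7989 μm/a
  r_corr = 1.079 + 0.7989 = 1.878 μm/a
  mass loss = 1.878 μm/a × 7.14 g/cm³ = 13.41 g·m⁻²·a⁻¹
Ordering by g·m⁻²·a⁻¹: zinc (13.4) > copper (5.98)

["zinc", "copper"]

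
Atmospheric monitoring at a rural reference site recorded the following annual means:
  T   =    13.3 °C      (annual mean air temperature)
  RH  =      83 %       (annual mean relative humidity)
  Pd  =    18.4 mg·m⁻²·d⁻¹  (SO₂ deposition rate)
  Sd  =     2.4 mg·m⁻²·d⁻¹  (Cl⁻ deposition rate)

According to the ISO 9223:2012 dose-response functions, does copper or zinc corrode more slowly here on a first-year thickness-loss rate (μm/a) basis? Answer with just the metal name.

copper

copper: f(T) = -0.080·(T−10) [T>10 °C] = -0.2640
  sulphur-dioxide contribution → 1.162 μm/a
  chloride contribution → 0.4944 μm/a
  total first-year rate 1.656 μm/a
zinc: T>10 °C ⇒ hinge -0.071·(13.3−10) = -0.2343
  sulphur-dioxide contribution → 1.673 μm/a
  chloride contribution → 0.1734 μm/a
  ⇒ r_corr(zinc) = 1.846 μm/a
Ordering by μm/a: zinc (1.85) > copper (1.66)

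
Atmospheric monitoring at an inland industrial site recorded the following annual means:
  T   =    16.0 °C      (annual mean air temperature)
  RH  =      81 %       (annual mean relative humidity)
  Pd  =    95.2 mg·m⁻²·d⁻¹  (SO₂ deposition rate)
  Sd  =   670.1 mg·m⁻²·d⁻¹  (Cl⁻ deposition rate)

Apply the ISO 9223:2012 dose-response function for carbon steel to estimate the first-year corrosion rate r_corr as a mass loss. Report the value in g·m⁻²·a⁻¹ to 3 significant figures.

carbon steel: f(T) = -0.054·(T−10) [T>10 °C] = -0.3240
  Pd branch = 1.77·Pd^0.52·e^(0.02·RH+f) = 69.14 μm/a
  Cl⁻ term: 0.102·670.1^0.62·exp(0.033·81+0.04·16.0) = 158.4
  r_corr = 69.14 + 158.4 = 227.5 μm/a
Convert to mass loss: 227.5 μm/a × 7.85 g/cm³ = 1786 g·m⁻²·a⁻¹

r_corr = 1.79e+03 g·m⁻²·a⁻¹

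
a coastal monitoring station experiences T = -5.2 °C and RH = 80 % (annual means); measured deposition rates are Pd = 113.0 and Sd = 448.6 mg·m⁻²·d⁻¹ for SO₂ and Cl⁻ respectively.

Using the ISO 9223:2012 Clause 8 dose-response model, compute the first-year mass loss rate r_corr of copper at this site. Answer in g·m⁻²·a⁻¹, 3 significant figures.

copper: temperature factor f = +0.126·(-15.2) = -1.9152
  SO₂ term: 0.0053·113.0^0.26·exp(0.059·80-1.9152) = 0.2994
  Sd branch = 0.01025·Sd^0.27·e^(0.036·RH+0.049·T) = 0.7359 μm/a
  sum: 0.2994 + 0.7359 → r_corr = 1.035 μm/a
Convert to mass loss: 1.035 μm/a × 8.96 g/cm³ = 9.276 g·m⁻²·a⁻¹

r_corr = 9.28 g·m⁻²·a⁻¹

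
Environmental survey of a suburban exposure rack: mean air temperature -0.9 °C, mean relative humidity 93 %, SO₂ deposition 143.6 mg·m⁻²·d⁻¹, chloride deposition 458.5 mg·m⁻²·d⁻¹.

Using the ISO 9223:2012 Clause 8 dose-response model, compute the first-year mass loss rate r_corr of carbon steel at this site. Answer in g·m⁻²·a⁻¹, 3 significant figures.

r_corr = 973 g·m⁻²·a⁻¹

carbon steel: T≤10 °C ⇒ hinge +0.150·(-0.9−10) = -1.6350
  sulphur-dioxide contribution → 29.34 μm/a
  chloride contribution → 94.59 μm/a
  ⇒ r_corr(carbon steel) = 123.9 μm/a
Convert to mass loss: 123.9 μm/a × 7.85 g/cm³ = 972.8 g·m⁻²·a⁻¹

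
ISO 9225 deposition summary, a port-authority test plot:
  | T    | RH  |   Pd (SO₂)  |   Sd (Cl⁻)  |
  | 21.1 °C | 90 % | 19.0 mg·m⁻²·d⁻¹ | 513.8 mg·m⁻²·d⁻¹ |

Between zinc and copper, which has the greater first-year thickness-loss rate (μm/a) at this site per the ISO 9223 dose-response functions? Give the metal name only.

zinc

zinc: temperature factor f = -0.071·(11.1) = -0.7881
  Pd branch = 0.0129·Pd^0.44·e^(0.046·RH+f) = 1.346 μm/a
  Sd branch = 0.0175·Sd^0.57·e^(0.008·RH+0.085·T) = 7.582 μm/a
  sum: 1.346 + 7.582 → r_corr = 8.928 μm/a
copper: T>10 °C ⇒ hinge -0.080·(21.1−10) = -0.8880
  SO₂ term: 0.0053·19.0^0.26·exp(0.059·90-0.8880) = 0.9489
  Sd branch = 0.01025·Sd^0.27·e^(0.036·RH+0.049·T) = 3.97 μm/a
  r_corr = 0.9489 + 3.97 = 4.919 μm/a
Ordering by μm/a: zinc (8.93) > copper (4.92)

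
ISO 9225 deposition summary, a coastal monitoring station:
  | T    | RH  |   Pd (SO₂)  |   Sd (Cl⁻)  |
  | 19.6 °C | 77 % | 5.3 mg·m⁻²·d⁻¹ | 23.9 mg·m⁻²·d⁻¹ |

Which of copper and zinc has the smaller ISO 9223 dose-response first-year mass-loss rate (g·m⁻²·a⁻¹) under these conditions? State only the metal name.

copper: temperature factor f = -0.080·(9.6) = -0.7680
  sulphur-dioxide contribution → 0.3565 μm/a
  chloride contribution → 1.009 μm/a
  ⇒ r_corr(copper) = 1.365 μm/a
  mass loss = 1.365 μm/a × 8.96 g/cm³ = 12.23 g·m⁻²·a⁻¹
zinc: T>10 °C ⇒ hinge -0.071·(19.6−10) = -0.6816
  sulphur-dioxide contribution → 0.4694 μm/a
  chloride contribution → 1.047 μm/a
  total first-year rate 1.516 μm/a
  mass loss = 1.516 μm/a × 7.14 g/cm³ = 10.82 g·m⁻²·a⁻¹
Ordering by g·m⁻²·a⁻¹: copper (12.2) > zinc (10.8)

zinc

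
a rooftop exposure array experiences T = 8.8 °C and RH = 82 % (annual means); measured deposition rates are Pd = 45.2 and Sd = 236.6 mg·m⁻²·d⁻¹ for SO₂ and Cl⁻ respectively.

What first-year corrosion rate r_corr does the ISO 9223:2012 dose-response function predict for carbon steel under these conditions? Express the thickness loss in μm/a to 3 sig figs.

r_corr = 120 μm/a

carbon steel: T≤10 °C ⇒ hinge +0.150·(8.8−10) = -0.1800
  sulphur-dioxide contribution → 55.3 μm/a
  chloride contribution → 64.35 μm/a
  total first-year rate 119.7 μm/a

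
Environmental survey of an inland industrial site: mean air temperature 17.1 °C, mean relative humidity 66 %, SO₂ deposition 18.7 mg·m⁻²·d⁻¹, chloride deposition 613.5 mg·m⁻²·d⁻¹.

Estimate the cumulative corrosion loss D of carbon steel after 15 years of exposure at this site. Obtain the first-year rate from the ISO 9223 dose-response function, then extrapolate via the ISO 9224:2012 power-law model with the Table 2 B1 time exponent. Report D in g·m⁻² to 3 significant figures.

carbon steel: f(T) = -0.054·(T−10) [T>10 °C] = -0.3834
  sulphur-dioxide contribution → 20.71 μm/a
  chloride contribution → 95.5 μm/a
  total first-year rate 116.2 μm/a
ISO 9224: D(t) = r_corr · t^b with b = 0.523 (carbon steel, B1)
  D(15) = 116.2 × 15^0.523 = 116.2 × 4.122 = 479 μm
  Mass loss = 479 μm × 7.85 g/cm³ = 3760 g·m⁻²

D(15) = 3.76e+03 g·m⁻²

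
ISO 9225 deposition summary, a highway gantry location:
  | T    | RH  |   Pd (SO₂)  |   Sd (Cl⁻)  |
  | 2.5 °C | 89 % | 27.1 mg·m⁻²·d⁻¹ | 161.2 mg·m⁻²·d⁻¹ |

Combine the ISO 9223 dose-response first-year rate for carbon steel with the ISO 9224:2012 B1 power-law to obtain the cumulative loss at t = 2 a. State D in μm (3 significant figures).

carbon steel: f(T) = +0.150·(T−10) [T≤10 °C] = -1.1250
  sulphur-dioxide contribution → 18.95 μm/a
  chloride contribution → 49.67 μm/a
  total first-year rate 68.62 μm/a
Long-term exponent b (ISO 9224 Table 2, B1) = 0.523
  D(2) = 68.62 × 2^0.523 = 68.62 × 1.437 = 98.61 μm

D(2) = 98.6 μm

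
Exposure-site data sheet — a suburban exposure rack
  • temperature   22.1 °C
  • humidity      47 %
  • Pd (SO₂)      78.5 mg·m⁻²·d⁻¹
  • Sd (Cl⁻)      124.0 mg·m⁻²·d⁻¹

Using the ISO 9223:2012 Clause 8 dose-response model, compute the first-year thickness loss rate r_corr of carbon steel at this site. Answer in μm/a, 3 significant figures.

r_corr = 45.9 μm/a

carbon steel: f(T) = -0.054·(T−10) [T>10 °C] = -0.6534
  Pd branch = 1.77·Pd^0.52·e^(0.02·RH+f) = 22.79 μm/a
  Cl⁻ term: 0.102·124.0^0.62·exp(0.033·47+0.04·22.1) = 23.12
  r_corr = 22.79 + 23.12 = 45.91 μm/a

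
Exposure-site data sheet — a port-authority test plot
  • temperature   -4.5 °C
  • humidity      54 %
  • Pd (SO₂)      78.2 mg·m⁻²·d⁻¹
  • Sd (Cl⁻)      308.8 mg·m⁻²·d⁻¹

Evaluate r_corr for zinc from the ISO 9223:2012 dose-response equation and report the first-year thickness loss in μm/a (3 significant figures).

zinc: f(T) = +0.038·(T−10) [T≤10 °C] = -0.5510
  sulphur-dioxide contribution → 0.6069 μm/a
  chloride contribution → 0.4827 μm/a
  total first-year rate 1.09 μm/a

r_corr = 1.09 μm/a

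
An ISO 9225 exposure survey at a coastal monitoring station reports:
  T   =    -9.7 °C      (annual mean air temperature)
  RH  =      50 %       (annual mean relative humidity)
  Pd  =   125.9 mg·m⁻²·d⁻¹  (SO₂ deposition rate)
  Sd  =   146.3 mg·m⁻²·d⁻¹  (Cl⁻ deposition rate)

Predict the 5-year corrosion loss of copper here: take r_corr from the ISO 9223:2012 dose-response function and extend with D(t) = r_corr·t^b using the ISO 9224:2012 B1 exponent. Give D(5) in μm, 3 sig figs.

D(5) = 0.520 μm

copper: f(T) = +0.126·(T−10) [T≤10 °C] = -2.4822
  sulphur-dioxide contribution → 0.02975 μm/a
  chloride contribution → 0.1481 μm/a
  ⇒ r_corr(copper) = 0.1779 μm/a
Long-term exponent b (ISO 9224 Table 2, B1) = 0.667
  D(5) = 0.1779 × 5^0.667 = 0.1779 × 2.926 = 0.5204 μm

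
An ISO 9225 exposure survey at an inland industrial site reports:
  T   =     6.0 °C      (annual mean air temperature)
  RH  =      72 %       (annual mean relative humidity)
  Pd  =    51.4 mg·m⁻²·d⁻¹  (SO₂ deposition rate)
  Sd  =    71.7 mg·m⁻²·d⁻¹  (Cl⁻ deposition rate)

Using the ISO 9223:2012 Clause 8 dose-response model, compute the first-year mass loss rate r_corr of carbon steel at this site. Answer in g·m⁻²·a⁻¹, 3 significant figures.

r_corr = 405 g·m⁻²·a⁻¹

carbon steel: T≤10 °C ⇒ hinge +0.150·(6.0−10) = -0.6000
  Pd branch = 1.77·Pd^0.52·e^(0.02·RH+f) = 31.8 μm/a
  Sd branch = 0.102·Sd^0.62·e^(0.033·RH+0.04·T) = 19.73 μm/a
  sum: 31.8 + 19.73 → r_corr = 51.53 μm/a
Convert to mass loss: 51.53 μm/a × 7.85 g/cm³ = 404.5 g·m⁻²·a⁻¹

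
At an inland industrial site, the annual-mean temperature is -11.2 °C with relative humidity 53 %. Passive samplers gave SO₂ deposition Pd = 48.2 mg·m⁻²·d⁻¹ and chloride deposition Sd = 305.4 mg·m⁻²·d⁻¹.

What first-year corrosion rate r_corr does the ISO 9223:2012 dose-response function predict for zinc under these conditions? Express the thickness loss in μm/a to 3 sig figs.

r_corr = 0.632 μm/a

zinc: f(T) = +0.038·(T−10) [T≤10 °C] = -0.8056
  Pd branch = 0.0129·Pd^0.44·e^(0.046·RH+f) = 0.3631 μm/a
  Cl⁻ term: 0.0175·305.4^0.57·exp(0.008·53+0.085·-11.2) = 0.2692
  sum: 0.3631 + 0.2692 → r_corr = 0.6324 μm/a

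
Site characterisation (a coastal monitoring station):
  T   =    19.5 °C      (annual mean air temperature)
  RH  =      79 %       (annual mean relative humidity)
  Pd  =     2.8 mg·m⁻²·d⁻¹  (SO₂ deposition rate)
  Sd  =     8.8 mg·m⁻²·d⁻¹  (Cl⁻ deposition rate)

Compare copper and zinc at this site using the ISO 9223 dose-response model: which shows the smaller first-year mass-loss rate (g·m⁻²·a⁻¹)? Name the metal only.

zinc

copper: f(T) = -0.080·(T−10) [T>10 °C] = -0.7600
  sulphur-dioxide contribution → 0.3425 μm/a
  chloride contribution → 0.8238 μm/a
  ⇒ r_corr(copper) = 1.166 μm/a
  mass loss = 1.166 μm/a × 8.96 g/cm³ = 10.45 g·m⁻²·a⁻¹
zinc: T>10 °C ⇒ hinge -0.071·(19.5−10) = -0.6745
  sulphur-dioxide contribution → 0.3914 μm/a
  chloride contribution → 0.5966 μm/a
  total first-year rate 0.988 μm/a
  mass loss = 0.988 μm/a × 7.14 g/cm³ = 7.055 g·m⁻²·a⁻¹
Ordering by g·m⁻²·a⁻¹: copper (10.5) > zinc (7.05)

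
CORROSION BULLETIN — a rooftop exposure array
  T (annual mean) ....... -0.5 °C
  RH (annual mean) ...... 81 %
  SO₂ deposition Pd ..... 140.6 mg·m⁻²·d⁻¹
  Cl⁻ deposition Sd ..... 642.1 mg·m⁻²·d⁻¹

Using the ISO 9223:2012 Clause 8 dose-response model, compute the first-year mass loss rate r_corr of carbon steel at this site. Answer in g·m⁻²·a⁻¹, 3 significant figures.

r_corr = 816 g·m⁻²·a⁻¹

carbon steel: T≤10 °C ⇒ hinge +0.150·(-0.5−10) = -1.5750
  SO₂ term: 1.77·140.6^0.52·exp(0.02·81-1.5750) = 24.24
  Sd branch = 0.102·Sd^0.62·e^(0.033·RH+0.04·T) = 79.71 μm/a
  sum: 24.24 + 79.71 → r_corr = 103.9 μm/a
Convert to mass loss: 103.9 μm/a × 7.85 g/cm³ = 816 g·m⁻²·a⁻¹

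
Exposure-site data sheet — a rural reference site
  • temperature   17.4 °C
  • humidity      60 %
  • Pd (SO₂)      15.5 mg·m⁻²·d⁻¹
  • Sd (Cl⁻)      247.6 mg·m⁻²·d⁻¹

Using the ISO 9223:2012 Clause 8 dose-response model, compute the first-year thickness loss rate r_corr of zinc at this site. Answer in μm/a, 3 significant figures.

r_corr = 3.28 μm/a

zinc: T>10 °C ⇒ hinge -0.071·(17.4−10) = -0.5254
  sulphur-dioxide contribution → 0.4025 μm/a
  chloride contribution → 2.872 μm/a
  ⇒ r_corr(zinc) = 3.275 μm/a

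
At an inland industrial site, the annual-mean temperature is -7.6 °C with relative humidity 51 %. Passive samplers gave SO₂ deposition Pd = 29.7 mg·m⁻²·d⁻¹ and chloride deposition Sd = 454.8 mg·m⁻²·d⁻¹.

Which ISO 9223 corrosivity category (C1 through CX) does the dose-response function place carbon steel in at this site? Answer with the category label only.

C2

carbon steel: temperature factor f = +0.150·(-17.6) = -2.6400
  SO₂ term: 1.77·29.7^0.52·exp(0.02·51-2.6400) = 2.043
  Cl⁻ term: 0.102·454.8^0.62·exp(0.033·51+0.04·-7.6) = 18
  sum: 2.043 + 18 → r_corr = 20.05 μm/a
Category bounds: 1.3…25 μm/a bracket r_corr ⇒ C2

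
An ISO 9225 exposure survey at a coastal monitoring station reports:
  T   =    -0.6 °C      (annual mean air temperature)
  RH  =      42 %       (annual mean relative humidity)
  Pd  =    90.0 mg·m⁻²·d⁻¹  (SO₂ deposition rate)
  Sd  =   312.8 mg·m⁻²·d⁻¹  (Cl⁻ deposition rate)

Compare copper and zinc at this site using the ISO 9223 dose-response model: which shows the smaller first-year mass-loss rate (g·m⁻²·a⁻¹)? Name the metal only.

copper: temperature factor f = +0.126·(-10.6) = -1.3356
  SO₂ term: 0.0053·90.0^0.26·exp(0.059·42-1.3356) = 0.05352
  Sd branch = 0.01025·Sd^0.27·e^(0.036·RH+0.049·T) = 0.213 μm/a
  sum: 0.05352 + 0.213 → r_corr = 0.2665 μm/a
  mass loss = 0.2665 μm/a × 8.96 g/cm³ = 2.388 g·m⁻²·a⁻¹
zinc: T≤10 °C ⇒ hinge +0.038·(-0.6−10) = -0.4028
  Pd branch = 0.0129·Pd^0.44·e^(0.046·RH+f) = 0.4311 μm/a
  Sd branch = 0.0175·Sd^0.57·e^(0.008·RH+0.085·T) = 0.6153 μm/a
  sum: 0.4311 + 0.6153 → r_corr = 1.046 μm/a
  mass loss = 1.046 μm/a × 7.14 g/cm³ = 7.472 g·m⁻²·a⁻¹
Ordering by g·m⁻²·a⁻¹: zinc (7.47) > copper (2.39)

copper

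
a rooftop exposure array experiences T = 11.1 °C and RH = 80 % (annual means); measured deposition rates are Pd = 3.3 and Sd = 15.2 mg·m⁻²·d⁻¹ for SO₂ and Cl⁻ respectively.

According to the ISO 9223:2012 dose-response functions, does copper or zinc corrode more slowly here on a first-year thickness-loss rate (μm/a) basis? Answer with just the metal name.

zinc

copper: T>10 °C ⇒ hinge -0.080·(11.1−10) = -0.0880
  Pd branch = 0.0053·Pd^0.26·e^(0.059·RH+f) = 0.7426 μm/a
  Sd branch = 0.01025·Sd^0.27·e^(0.036·RH+0.049·T) = 0.6558 μm/a
  r_corr = 0.7426 + 0.6558 = 1.398 μm/a
zinc: temperature factor f = -0.071·(1.1) = -0.0781
  SO₂ term: 0.0129·3.3^0.44·exp(0.046·80-0.0781) = 0.7999
  Sd branch = 0.0175·Sd^0.57·e^(0.008·RH+0.085·T) = 0.4022 μm/a
  r_corr = 0.7999 + 0.4022 = 1.202 μm/a
Ordering by μm/a: copper (1.4) > zinc (1.2)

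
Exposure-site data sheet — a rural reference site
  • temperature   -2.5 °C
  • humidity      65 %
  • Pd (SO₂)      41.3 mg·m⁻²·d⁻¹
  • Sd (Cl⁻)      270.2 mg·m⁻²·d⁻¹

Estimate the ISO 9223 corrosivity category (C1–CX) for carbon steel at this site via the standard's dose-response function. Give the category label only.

carbon steel: temperature factor f = +0.150·(-12.5) = -1.8750
  SO₂ term: 1.77·41.3^0.52·exp(0.02·65-1.8750) = 6.895
  Sd branch = 0.102·Sd^0.62·e^(0.033·RH+0.04·T) = 25.37 μm/a
  r_corr = 6.895 + 25.37 = 32.27 μm/a
ISO 9223 Table 2 (carbon steel): 25 < 32.3 ≤ 50 μm/a ⇒ C3

C3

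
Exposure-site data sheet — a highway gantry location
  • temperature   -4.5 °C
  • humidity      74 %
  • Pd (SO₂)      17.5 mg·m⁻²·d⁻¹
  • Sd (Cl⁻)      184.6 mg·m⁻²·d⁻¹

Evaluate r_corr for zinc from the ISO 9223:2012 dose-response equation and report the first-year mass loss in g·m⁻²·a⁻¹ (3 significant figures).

zinc: temperature factor f = +0.038·(-14.5) = -0.5510
  SO₂ term: 0.0129·17.5^0.44·exp(0.046·74-0.5510) = 0.7881
  Cl⁻ term: 0.0175·184.6^0.57·exp(0.008·74+0.085·-4.5) = 0.4224
  sum: 0.7881 + 0.4224 → r_corr = 1.211 μm/a
Convert to mass loss: 1.211 μm/a × 7.14 g/cm³ = 8.643 g·m⁻²·a⁻¹

r_corr = 8.64 g·m⁻²·a⁻¹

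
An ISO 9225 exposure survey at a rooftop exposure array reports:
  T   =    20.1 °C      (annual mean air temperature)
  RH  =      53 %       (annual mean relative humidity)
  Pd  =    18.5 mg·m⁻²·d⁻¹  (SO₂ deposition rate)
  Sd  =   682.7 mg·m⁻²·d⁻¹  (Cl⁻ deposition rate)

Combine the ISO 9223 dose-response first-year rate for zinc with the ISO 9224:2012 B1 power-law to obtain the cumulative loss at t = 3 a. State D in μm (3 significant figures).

zinc: f(T) = -0.071·(T−10) [T>10 °C] = -0.7171
  Pd branch = 0.0129·Pd^0.44·e^(0.046·RH+f) = 0.2603 μm/a
  Sd branch = 0.0175·Sd^0.57·e^(0.008·RH+0.085·T) = 6.091 μm/a
  sum: 0.2603 + 6.091 → r_corr = 6.351 μm/a
Power-law: D(3) = r_corr · 3^0.813
  D(3) = 6.351 × 3^0.813 = 6.351 × 2.443 = 15.52 μm

D(3) = 15.5 μm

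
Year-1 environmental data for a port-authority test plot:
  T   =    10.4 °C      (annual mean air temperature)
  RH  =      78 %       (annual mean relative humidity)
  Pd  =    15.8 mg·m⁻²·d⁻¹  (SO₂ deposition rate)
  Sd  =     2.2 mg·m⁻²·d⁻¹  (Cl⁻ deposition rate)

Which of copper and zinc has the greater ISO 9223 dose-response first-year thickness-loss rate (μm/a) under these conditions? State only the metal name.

zinc

copper: f(T) = -0.080·(T−10) [T>10 °C] = -0.0320
  sulphur-dioxide contribution → 1.049 μm/a
  chloride contribution → 0.3499 μm/a
  total first-year rate 1.399 μm/a
zinc: T>10 °C ⇒ hinge -0.071·(10.4−10) = -0.0284
  sulphur-dioxide contribution → 1.527 μm/a
  chloride contribution → 0.1239 μm/a
  total first-year rate 1.651 μm/a
Ordering by μm/a: zinc (1.65) > copper (1.4)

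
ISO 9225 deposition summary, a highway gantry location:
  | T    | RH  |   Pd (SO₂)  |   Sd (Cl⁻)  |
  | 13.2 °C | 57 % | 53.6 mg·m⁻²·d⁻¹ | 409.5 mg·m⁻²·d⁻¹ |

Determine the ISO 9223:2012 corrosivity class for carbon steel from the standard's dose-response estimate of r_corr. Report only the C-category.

carbon steel: f(T) = -0.054·(T−10) [T>10 °C] = -0.1728
  SO₂ term: 1.77·53.6^0.52·exp(0.02·57-0.1728) = 36.91
  Cl⁻ term: 0.102·409.5^0.62·exp(0.033·57+0.04·13.2) = 47.25
  sum: 36.91 + 47.25 → r_corr = 84.17 μm/a
Category bounds: 80…200 μm/a bracket r_corr ⇒ C5

C5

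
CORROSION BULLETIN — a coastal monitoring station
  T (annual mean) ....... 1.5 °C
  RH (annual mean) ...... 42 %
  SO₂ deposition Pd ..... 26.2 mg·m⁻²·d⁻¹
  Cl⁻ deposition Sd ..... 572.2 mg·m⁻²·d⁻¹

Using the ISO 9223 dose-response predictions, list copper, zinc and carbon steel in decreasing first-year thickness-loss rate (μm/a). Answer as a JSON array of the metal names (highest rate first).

copper: T≤10 °C ⇒ hinge +0.126·(1.5−10) = -1.0710
  Pd branch = 0.0053·Pd^0.26·e^(0.059·RH+f) = 0.05059 μm/a
  Sd branch = 0.01025·Sd^0.27·e^(0.036·RH+0.049·T) = 0.2779 μm/a
  r_corr = 0.05059 + 0.2779 = 0.3285 μm/a
zinc: f(T) = +0.038·(T−10) [T≤10 °C] = -0.3230
  SO₂ term: 0.0129·26.2^0.44·exp(0.046·42-0.3230) = 0.2713
  Sd branch = 0.0175·Sd^0.57·e^(0.008·RH+0.085·T) = 1.038 μm/a
  r_corr = 0.2713 + 1.038 = 1.309 μm/a
carbon steel: temperature factor f = +0.150·(-8.5) = -1.2750
  SO₂ term: 1.77·26.2^0.52·exp(0.02·42-1.2750) = 6.26
  Sd branch = 0.102·Sd^0.62·e^(0.033·RH+0.04·T) = 22.2 μm/a
  sum: 6.26 + 22.2 → r_corr = 28.46 μm/a
Ordering by μm/a: carbon steel (28.5) > zinc (1.31) > copper (0.328)

["carbon steel", "zinc", "copper"]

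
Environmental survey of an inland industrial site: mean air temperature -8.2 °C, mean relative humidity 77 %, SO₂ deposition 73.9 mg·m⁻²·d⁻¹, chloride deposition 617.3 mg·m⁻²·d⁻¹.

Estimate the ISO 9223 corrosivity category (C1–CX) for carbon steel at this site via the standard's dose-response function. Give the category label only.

C4

carbon steel: temperature factor f = +0.150·(-18.2) = -2.7300
  sulphur-dioxide contribution → 5.045 μm/a
  chloride contribution → 50.1 μm/a
  ⇒ r_corr(carbon steel) = 55.14 μm/a
Category bounds: 50…80 μm/a bracket r_corr ⇒ C4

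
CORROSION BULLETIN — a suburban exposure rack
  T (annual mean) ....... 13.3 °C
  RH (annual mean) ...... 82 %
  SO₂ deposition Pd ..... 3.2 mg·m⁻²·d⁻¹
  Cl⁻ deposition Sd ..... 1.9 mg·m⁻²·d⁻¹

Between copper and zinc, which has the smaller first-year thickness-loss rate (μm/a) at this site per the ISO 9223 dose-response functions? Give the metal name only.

zinc

copper: T>10 °C ⇒ hinge -0.080·(13.3−10) = -0.2640
  SO₂ term: 0.0053·3.2^0.26·exp(0.059·82-0.2640) = 0.6951
  Sd branch = 0.01025·Sd^0.27·e^(0.036·RH+0.049·T) = 0.4478 μm/a
  r_corr = 0.6951 + 0.4478 = 1.143 μm/a
zinc: T>10 °C ⇒ hinge -0.071·(13.3−10) = -0.2343
  Pd branch = 0.0129·Pd^0.44·e^(0.046·RH+f) = 0.74 μm/a
  Sd branch = 0.0175·Sd^0.57·e^(0.008·RH+0.085·T) = 0.1506 μm/a
  sum: 0.74 + 0.1506 → r_corr = 0.8906 μm/a
Ordering by μm/a: copper (1.14) > zinc (0.891)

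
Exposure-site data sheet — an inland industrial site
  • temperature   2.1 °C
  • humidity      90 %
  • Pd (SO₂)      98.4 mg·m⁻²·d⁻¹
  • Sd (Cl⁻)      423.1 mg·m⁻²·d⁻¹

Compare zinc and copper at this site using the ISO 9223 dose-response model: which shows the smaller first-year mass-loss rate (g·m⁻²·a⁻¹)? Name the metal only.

copper

zinc: temperature factor f = +0.038·(-7.9) = -0.3002
  sulphur-dioxide contribution → 4.52 μm/a
  chloride contribution → 1.35 μm/a
  ⇒ r_corr(zinc) = 5.87 μm/a
  mass loss = 5.87 μm/a × 7.14 g/cm³ = 41.91 g·m⁻²·a⁻¹
copper: T≤10 °C ⇒ hinge +0.126·(2.1−10) = -0.9954
  sulphur-dioxide contribution → 1.307 μm/a
  chloride contribution → 1.485 μm/a
  total first-year rate 2.792 μm/a
  mass loss = 2.792 μm/a × 8.96 g/cm³ = 25.01 g·m⁻²·a⁻¹
Ordering by g·m⁻²·a⁻¹: zinc (41.9) > copper (25)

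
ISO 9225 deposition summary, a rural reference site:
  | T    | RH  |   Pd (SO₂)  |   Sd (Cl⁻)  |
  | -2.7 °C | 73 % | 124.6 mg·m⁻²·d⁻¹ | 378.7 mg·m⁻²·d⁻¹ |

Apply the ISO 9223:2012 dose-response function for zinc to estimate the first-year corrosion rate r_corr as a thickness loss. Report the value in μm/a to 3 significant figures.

zinc: T≤10 °C ⇒ hinge +0.038·(-2.7−10) = -0.4826
  sulphur-dioxide contribution → 1.912 μm/a
  chloride contribution → 0.7356 μm/a
  ⇒ r_corr(zinc) = 2.647 μm/a

r_corr = 2.65 μm/a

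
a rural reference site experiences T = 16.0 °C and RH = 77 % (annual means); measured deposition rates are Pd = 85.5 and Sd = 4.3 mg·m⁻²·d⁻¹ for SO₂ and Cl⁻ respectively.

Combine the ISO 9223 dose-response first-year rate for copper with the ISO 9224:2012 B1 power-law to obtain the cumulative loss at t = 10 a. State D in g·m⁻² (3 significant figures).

D(10) = 62.9 g·m⁻²

copper: T>10 °C ⇒ hinge -0.080·(16.0−10) = -0.4800
  sulphur-dioxide contribution → 0.9798 μm/a
  chloride contribution → 0.5322 μm/a
  total first-year rate 1.512 μm/a
Power-law: D(10) = r_corr · 10^0.667
  D(10) = 1.512 × 10^0.667 = 1.512 × 4.645 = 7.024 μm
  Mass loss = 7.024 μm × 8.96 g/cm³ = 62.93 g·m⁻²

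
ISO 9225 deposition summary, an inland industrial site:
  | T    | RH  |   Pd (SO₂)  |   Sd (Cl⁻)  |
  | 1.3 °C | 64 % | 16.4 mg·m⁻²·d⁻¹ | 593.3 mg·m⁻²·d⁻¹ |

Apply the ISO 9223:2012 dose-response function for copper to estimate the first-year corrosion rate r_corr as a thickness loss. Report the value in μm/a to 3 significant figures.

copper: f(T) = +0.126·(T−10) [T≤10 °C] = -1.0962
  SO₂ term: 0.0053·16.4^0.26·exp(0.059·64-1.0962) = 0.1599
  Sd branch = 0.01025·Sd^0.27·e^(0.036·RH+0.049·T) = 0.6135 μm/a
  r_corr = 0.1599 + 0.6135 = 0.7734 μm/a

r_corr = 0.773 μm/a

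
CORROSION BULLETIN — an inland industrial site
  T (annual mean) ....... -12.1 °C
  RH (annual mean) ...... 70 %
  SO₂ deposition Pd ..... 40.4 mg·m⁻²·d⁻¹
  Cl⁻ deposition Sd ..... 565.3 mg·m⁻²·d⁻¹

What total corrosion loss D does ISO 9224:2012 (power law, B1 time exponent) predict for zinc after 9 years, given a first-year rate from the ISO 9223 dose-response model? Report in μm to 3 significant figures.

zinc: T≤10 °C ⇒ hinge +0.038·(-12.1−10) = -0.8398
  SO₂ term: 0.0129·40.4^0.44·exp(0.046·70-0.8398) = 0.7097
  Cl⁻ term: 0.0175·565.3^0.57·exp(0.008·70+0.085·-12.1) = 0.4059
  r_corr = 0.7097 + 0.4059 = 1.116 μm/a
Power-law: D(9) = r_corr · 9^0.813
  D(9) = 1.116 × 9^0.813 = 1.116 × 5.968 = 6.657 μm

D(9) = 6.66 μm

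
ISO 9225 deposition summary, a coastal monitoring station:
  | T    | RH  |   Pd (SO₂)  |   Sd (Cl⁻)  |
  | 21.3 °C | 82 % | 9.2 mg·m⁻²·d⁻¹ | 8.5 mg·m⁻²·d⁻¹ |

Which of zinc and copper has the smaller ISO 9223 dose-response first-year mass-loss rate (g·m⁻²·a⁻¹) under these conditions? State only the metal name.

zinc

zinc: f(T) = -0.071·(T−10) [T>10 °C] = -0.8023
  SO₂ term: 0.0129·9.2^0.44·exp(0.046·82-0.8023) = 0.6674
  Sd branch = 0.0175·Sd^0.57·e^(0.008·RH+0.085·T) = 0.6982 μm/a
  r_corr = 0.6674 + 0.6982 = 1.366 μm/a
  mass loss = 1.366 μm/a × 7.14 g/cm³ = 9.75 g·m⁻²·a⁻¹
copper: T>10 °C ⇒ hinge -0.080·(21.3−10) = -0.9040
  Pd branch = 0.0053·Pd^0.26·e^(0.059·RH+f) = 0.4824 μm/a
  Cl⁻ term: 0.01025·8.5^0.27·exp(0.036·82+0.049·21.3) = 0.9931
  sum: 0.4824 + 0.9931 → r_corr = 1.475 μm/a
  mass loss = 1.475 μm/a × 8.96 g/cm³ = 13.22 g·m⁻²·a⁻¹
Ordering by g·m⁻²·a⁻¹: copper (13.2) > zinc (9.75)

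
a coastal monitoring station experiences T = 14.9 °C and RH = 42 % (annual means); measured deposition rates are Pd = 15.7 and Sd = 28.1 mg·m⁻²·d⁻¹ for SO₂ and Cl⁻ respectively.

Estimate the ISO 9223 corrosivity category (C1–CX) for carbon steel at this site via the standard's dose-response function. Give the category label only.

carbon steel: T>10 °C ⇒ hinge -0.054·(14.9−10) = -0.2646
  sulphur-dioxide contribution → 13.17 μm/a
  chloride contribution → 5.856 μm/a
  total first-year rate 19.03 μm/a
19 μm/a falls in (1.3, 25] for carbon steel → category C2

C2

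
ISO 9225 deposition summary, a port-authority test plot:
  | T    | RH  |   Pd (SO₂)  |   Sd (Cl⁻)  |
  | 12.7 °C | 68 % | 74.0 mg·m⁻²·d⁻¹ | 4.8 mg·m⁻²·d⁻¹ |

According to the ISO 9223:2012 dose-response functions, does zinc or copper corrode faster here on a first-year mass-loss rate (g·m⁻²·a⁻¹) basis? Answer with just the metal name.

zinc: f(T) = -0.071·(T−10) [T>10 °C] = -0.1917
  Pd branch = 0.0129·Pd^0.44·e^(0.046·RH+f) = 1.615 μm/a
  Sd branch = 0.0175·Sd^0.57·e^(0.008·RH+0.085·T) = 0.217 μm/a
  r_corr = 1.615 + 0.217 = 1.832 μm/a
  mass loss = 1.832 μm/a × 7.14 g/cm³ = 13.08 g·m⁻²·a⁻¹
copper: f(T) = -0.080·(T−10) [T>10 °C] = -0.2160
  Pd branch = 0.0053·Pd^0.26·e^(0.059·RH+f) = 0.7225 μm/a
  Cl⁻ term: 0.01025·4.8^0.27·exp(0.036·68+0.049·12.7) = 0.3373
  r_corr = 0.7225 + 0.3373 = 1.06 μm/a
  mass loss = 1.06 μm/a × 8.96 g/cm³ = 9.497 g·m⁻²·a⁻¹
Ordering by g·m⁻²·a⁻¹: zinc (13.1) > copper (9.5)

zinc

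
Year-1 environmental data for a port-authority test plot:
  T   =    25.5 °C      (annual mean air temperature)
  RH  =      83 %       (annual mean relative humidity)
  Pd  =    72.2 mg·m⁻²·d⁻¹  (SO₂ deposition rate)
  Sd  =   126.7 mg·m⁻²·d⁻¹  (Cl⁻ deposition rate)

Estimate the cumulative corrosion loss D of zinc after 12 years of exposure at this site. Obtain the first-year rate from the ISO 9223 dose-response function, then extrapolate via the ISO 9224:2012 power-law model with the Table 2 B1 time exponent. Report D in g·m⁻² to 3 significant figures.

D(12) = 322 g·m⁻²

zinc: temperature factor f = -0.071·(15.5) = -1.1005
  SO₂ term: 0.0129·72.2^0.44·exp(0.046·83-1.1005) = 1.284
  Sd branch = 0.0175·Sd^0.57·e^(0.008·RH+0.085·T) = 4.692 μm/a
  sum: 1.284 + 4.692 → r_corr = 5.976 μm/a
Long-term exponent b (ISO 9224 Table 2, B1) = 0.813
  D(12) = 5.976 × 12^0.813 = 5.976 × 7.54 = 45.06 μm
  Mass loss = 45.06 μm × 7.14 g/cm³ = 321.7 g·m⁻²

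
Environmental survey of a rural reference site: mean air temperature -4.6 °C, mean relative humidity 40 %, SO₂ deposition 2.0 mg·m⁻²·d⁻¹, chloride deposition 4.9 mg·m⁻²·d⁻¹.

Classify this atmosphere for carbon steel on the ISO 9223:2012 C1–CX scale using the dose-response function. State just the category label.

C2

carbon steel: f(T) = +0.150·(T−10) [T≤10 °C] = -2.1900
  Pd branch = 1.77·Pd^0.52·e^(0.02·RH+f) = 0.6322 μm/a
  Sd branch = 0.102·Sd^0.62·e^(0.033·RH+0.04·T) = 0.8509 μm/a
  sum: 0.6322 + 0.8509 → r_corr = 1.483 μm/a
1.48 μm/a falls in (1.3, 25] for carbon steel → category C2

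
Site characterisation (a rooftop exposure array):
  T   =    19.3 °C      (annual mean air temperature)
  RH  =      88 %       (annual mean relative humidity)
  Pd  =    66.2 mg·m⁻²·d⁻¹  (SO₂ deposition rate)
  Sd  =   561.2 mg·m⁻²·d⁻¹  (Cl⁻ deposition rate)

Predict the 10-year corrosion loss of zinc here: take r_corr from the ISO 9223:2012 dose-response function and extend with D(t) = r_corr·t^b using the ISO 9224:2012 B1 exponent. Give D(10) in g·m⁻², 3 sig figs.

D(10) = 425 g·m⁻²

zinc: T>10 °C ⇒ hinge -0.071·(19.3−10) = -0.6603
  Pd branch = 0.0129·Pd^0.44·e^(0.046·RH+f) = 2.416 μm/a
  Cl⁻ term: 0.0175·561.2^0.57·exp(0.008·88+0.085·19.3) = 6.733
  r_corr = 2.416 + 6.733 = 9.149 μm/a
Long-term exponent b (ISO 9224 Table 2, B1) = 0.813
  D(10) = 9.149 × 10^0.813 = 9.149 × 6.501 = 59.48 μm
  Mass loss = 59.48 μm × 7.14 g/cm³ = 424.7 g·m⁻²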